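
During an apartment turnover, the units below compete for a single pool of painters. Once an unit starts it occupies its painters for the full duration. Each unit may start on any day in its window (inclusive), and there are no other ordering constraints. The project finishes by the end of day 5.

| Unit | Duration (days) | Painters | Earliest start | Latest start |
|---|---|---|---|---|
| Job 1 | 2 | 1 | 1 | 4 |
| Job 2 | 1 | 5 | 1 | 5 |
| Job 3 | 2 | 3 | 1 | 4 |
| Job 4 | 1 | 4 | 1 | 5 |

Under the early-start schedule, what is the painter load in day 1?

13

At early start, day 1 has: Job 1, Job 2, Job 3, Job 4.
Demand: 1 + 5 + 3 + 4 = 13.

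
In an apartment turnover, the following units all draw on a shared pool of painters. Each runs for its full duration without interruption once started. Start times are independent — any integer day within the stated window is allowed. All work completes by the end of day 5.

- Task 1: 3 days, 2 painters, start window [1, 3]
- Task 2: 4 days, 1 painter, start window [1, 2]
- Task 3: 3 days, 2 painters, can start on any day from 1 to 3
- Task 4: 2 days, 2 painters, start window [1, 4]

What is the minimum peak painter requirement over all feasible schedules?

Early-start (Task 1@1, Task 2@1, Task 3@1, Task 4@1) gives peak 7: d1:7  d2:7  d3:5  d4:1  d5:0.
Shift Task 4→4.
Schedule Task 1@1, Task 2@1, Task 3@1, Task 4@4: d1:5  d2:5  d3:5  d4:3  d5:2 — peak 5.

5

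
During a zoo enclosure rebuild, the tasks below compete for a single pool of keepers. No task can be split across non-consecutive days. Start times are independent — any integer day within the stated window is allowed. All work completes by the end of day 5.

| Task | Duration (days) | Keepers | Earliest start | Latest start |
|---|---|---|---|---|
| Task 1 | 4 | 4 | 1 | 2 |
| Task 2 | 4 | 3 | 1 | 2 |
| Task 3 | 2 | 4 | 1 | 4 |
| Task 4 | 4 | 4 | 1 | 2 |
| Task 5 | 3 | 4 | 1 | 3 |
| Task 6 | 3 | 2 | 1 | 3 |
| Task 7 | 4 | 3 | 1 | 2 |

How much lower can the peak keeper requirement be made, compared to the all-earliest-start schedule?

4

Early-start peak: d1:24  d2:24  d3:20  d4:14  d5:0 ⇒ 24.
Leveled (Task 1@1, Task 2@1, Task 3@1, Task 4@1, Task 5@3, Task 6@1, Task 7@1): d1:20  d2:20  d3:20  d4:18  d5:4 ⇒ 20.
Reduction 24 − 20 = 4.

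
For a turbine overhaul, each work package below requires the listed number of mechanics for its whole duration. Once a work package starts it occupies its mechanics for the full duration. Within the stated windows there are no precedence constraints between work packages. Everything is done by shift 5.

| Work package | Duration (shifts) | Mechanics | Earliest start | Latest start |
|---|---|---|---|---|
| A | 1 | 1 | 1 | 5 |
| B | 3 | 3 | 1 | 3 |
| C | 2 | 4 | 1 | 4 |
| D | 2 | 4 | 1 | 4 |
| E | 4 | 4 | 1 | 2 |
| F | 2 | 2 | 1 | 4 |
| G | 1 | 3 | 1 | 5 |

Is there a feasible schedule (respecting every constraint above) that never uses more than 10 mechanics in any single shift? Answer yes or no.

no

The minimum achievable peak is 11; 10 < 11, so no feasible schedule stays within the cap.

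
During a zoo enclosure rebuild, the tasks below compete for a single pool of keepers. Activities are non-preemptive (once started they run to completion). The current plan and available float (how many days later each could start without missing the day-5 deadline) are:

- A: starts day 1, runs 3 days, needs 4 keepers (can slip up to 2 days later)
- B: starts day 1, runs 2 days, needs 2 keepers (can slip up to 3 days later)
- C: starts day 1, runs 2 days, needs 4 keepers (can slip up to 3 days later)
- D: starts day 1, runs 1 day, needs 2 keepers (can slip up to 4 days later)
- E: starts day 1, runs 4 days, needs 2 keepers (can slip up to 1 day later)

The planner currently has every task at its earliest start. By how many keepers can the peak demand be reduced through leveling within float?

Early-start peak: d1:14  d2:12  d3:6  d4:2  d5:0 ⇒ 14.
Leveled (A@1, B@1, C@4, D@1, E@2): d1:8  d2:8  d3:6  d4:6  d5:6 ⇒ 8.
Reduction 14 − 8 = 6.

6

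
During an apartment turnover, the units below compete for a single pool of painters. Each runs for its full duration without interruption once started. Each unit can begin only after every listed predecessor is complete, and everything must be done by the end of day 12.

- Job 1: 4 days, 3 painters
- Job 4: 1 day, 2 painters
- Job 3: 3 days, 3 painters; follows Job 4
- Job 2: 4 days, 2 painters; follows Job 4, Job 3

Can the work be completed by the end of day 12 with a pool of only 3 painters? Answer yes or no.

Schedule Job 1@1, Job 4@5, Job 3@6, Job 2@9: d1:3  d2:3  d3:3  d4:3  d5:2  d6:3  d7:3  d8:3  d9:2  d10:2  d11:2  d12:2 — peak 3 ≤ 3.

yes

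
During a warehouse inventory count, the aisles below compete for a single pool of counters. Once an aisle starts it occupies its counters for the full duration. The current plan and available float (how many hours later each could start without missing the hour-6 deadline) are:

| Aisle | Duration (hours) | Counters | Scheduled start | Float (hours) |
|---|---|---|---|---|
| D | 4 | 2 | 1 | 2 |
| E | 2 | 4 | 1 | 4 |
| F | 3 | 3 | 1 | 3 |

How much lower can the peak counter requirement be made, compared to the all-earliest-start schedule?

4

Early-start peak: h1:9  h2:9  h3:5  h4:2  h5:0  h6:0 ⇒ 9.
Leveled (D@1, E@5, F@1): h1:5  h2:5  h3:5  h4:2  h5:4  h6:4 ⇒ 5.
Reduction 9 − 5 = 4.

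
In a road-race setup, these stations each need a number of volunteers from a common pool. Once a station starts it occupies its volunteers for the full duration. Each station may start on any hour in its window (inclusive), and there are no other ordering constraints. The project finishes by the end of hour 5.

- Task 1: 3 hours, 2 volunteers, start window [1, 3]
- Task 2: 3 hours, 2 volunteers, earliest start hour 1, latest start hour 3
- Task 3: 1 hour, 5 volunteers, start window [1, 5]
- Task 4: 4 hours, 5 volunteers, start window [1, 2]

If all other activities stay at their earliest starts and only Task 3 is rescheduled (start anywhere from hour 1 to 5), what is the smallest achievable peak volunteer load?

9

Task 3@1: h1:14  h2:9  h3:9  h4:5  h5:0 → peak 14
Task 3@2: h1:9  h2:14  h3:9  h4:5  h5:0 → peak 14
Task 3@3: h1:9  h2:9  h3:14  h4:5  h5:0 → peak 14
Task 3@4: h1:9  h2:9  h3:9  h4:10  h5:0 → peak 10
Task 3@5: h1:9  h2:9  h3:9  h4:5  h5:5 → peak 9
Best is Task 3@5, peak 9.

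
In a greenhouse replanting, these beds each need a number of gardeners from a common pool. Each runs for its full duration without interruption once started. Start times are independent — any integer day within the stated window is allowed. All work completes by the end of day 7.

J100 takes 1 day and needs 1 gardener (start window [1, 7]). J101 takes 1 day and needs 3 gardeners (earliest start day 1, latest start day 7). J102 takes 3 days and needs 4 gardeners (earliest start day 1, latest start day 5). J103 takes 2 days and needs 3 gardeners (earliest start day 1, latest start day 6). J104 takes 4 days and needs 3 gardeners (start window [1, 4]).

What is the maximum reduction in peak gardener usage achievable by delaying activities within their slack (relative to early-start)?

Early-start peak: d1:14  d2:10  d3:7  d4:3  d5:0  d6:0  d7:0 ⇒ 14.
Leveled (J100@1, J101@2, J102@5, J103@3, J104@1): d1:4  d2:6  d3:6  d4:6  d5:4  d6:4  d7:4 ⇒ 6.
Reduction 14 − 6 = 8.

8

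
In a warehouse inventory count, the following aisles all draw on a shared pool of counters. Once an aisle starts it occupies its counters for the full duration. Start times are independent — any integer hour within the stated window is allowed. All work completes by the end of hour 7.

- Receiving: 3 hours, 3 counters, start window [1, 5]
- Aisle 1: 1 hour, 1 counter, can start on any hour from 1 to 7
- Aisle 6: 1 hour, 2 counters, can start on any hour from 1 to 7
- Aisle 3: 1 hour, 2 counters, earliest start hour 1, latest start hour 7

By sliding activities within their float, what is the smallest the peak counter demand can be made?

3

Early-start (Receiving@1, Aisle 1@1, Aisle 6@1, Aisle 3@1) gives peak 8: h1:8  h2:3  h3:3  h4:0  h5:0  h6:0  h7:0.
Shift Aisle 1→4, Aisle 6→4, Aisle 3→5.
Schedule Receiving@1, Aisle 1@4, Aisle 6@4, Aisle 3@5: h1:3  h2:3  h3:3  h4:3  h5:2  h6:0  h7:0 — peak 3.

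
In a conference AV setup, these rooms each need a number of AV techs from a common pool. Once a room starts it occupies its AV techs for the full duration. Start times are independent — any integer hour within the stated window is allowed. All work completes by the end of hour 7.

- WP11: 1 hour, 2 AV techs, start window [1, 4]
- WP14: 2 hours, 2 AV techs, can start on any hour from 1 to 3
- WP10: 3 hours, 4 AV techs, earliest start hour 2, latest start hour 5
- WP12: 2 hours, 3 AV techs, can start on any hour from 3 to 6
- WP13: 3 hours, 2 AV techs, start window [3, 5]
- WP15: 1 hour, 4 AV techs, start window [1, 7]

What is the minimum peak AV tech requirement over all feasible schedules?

6

Early-start (WP11@1, WP14@1, WP10@2, WP12@3, WP13@3, WP15@1) gives peak 9: h1:8  h2:6  h3:9  h4:9  h5:2  h6:0  h7:0.
Shift WP12→5, WP15→7.
Schedule WP11@1, WP14@1, WP10@2, WP12@5, WP13@3, WP15@7: h1:4  h2:6  h3:6  h4:6  h5:5  h6:3  h7:4 — peak 6.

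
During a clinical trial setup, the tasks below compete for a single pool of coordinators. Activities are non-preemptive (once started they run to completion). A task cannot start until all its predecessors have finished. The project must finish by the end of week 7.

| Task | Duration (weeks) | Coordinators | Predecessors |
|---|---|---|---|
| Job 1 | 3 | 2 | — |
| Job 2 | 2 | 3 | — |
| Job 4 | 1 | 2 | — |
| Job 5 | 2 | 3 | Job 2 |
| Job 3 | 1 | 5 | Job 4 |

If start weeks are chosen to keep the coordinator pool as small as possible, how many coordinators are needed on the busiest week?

Early-start (Job 1@1, Job 2@1, Job 4@1, Job 5@3, Job 3@2) gives peak 10: w1:7  w2:10  w3:5  w4:3  w5:0  w6:0  w7:0.
Shift Job 4→3, Job 5→4, Job 3→6.
Schedule Job 1@1, Job 2@1, Job 4@3, Job 5@4, Job 3@6: w1:5  w2:5  w3:4  w4:3  w5:3  w6:5  w7:0 — peak 5.

5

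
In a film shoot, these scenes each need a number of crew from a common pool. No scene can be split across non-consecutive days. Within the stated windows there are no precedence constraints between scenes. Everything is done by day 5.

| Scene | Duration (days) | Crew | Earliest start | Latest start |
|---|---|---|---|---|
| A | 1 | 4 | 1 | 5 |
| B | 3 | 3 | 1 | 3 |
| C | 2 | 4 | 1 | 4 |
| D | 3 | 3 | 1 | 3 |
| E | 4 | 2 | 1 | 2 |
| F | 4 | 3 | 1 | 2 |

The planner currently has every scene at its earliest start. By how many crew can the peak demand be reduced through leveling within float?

8

Early-start peak: d1:19  d2:15  d3:11  d4:5  d5:0 ⇒ 19.
Leveled (A@1, B@1, C@4, D@1, E@2, F@2): d1:10  d2:11  d3:11  d4:9  d5:9 ⇒ 11.
Reduction 19 − 11 = 8.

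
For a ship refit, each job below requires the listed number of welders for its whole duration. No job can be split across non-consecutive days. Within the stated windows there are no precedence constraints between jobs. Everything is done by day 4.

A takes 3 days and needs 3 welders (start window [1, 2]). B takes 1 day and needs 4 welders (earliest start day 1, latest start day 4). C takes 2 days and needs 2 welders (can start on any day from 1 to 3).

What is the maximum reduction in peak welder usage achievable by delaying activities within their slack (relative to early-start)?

4

Early-start peak: d1:9  d2:5  d3:3  d4:0 ⇒ 9.
Leveled (A@1, B@4, C@1): d1:5  d2:5  d3:3  d4:4 ⇒ 5.
Reduction 9 − 5 = 4.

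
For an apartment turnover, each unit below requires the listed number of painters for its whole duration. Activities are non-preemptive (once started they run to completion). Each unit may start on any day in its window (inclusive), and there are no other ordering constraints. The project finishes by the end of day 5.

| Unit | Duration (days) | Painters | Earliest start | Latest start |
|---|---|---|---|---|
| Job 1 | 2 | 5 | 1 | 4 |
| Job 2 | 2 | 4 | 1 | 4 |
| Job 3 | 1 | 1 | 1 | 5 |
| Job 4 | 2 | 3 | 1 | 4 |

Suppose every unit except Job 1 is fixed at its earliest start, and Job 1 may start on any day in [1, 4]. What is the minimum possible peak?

8

Job 1@1: d1:13  d2:12  d3:0  d4:0  d5:0 → peak 13
Job 1@2: d1:8  d2:12  d3:5  d4:0  d5:0 → peak 12
Job 1@3: d1:8  d2:7  d3:5  d4:5  d5:0 → peak 8
Job 1@4: d1:8  d2:7  d3:0  d4:5  d5:5 → peak 8
Best is Job 1@3, peak 8.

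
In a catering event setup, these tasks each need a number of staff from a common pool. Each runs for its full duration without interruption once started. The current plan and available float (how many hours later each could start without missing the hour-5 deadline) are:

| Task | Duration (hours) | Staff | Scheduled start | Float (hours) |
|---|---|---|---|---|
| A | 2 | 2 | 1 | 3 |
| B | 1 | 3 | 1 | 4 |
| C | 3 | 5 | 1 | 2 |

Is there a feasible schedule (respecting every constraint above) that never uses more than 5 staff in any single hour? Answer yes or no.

yes

Schedule A@1, B@1, C@3: h1:5  h2:2  h3:5  h4:5  h5:5 — peak 5 ≤ 5.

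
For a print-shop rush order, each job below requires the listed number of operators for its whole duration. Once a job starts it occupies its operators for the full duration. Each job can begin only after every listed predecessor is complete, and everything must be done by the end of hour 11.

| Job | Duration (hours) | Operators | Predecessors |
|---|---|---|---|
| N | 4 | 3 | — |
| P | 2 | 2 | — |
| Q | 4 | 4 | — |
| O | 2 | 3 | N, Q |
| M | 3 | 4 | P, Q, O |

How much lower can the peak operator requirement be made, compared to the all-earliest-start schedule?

2

Early-start peak: h1:9  h2:9  h3:7  h4:7  h5:3  h6:3  h7:4  h8:4  h9:4  h10:0  h11:0 ⇒ 9.
Leveled (N@1, P@1, Q@3, O@7, M@9): h1:5  h2:5  h3:7  h4:7  h5:4  h6:4  h7:3  h8:3  h9:4  h10:4  h11:4 ⇒ 7.
Reduction 9 − 7 = 2.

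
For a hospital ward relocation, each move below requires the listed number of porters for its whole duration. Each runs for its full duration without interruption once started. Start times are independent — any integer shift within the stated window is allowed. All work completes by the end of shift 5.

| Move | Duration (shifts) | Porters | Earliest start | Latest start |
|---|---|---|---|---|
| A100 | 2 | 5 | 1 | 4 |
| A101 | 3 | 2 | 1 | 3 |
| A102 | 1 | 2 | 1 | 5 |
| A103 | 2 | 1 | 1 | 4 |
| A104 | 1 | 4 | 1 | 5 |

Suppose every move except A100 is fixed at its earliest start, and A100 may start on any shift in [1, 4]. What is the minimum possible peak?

A100@1: s1:14  s2:8  s3:2  s4:0  s5:0 → peak 14
A100@2: s1:9  s2:8  s3:7  s4:0  s5:0 → peak 9
A100@3: s1:9  s2:3  s3:7  s4:5  s5:0 → peak 9
A100@4: s1:9  s2:3  s3:2  s4:5  s5:5 → peak 9
Best is A100@2, peak 9.

9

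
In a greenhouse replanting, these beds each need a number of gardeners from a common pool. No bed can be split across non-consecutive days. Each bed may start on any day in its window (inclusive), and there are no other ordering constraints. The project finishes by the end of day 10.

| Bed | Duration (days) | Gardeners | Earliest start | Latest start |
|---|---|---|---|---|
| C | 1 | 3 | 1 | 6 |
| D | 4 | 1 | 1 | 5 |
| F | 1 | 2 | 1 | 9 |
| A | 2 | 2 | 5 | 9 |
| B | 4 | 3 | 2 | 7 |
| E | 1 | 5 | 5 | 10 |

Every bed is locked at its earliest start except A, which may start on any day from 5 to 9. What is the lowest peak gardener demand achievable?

A@5: d1:6  d2:4  d3:4  d4:4  d5:10  d6:2  d7:0  d8:0  d9:0  d10:0 → peak 10
A@6: d1:6  d2:4  d3:4  d4:4  d5:8  d6:2  d7:2  d8:0  d9:0  d10:0 → peak 8
A@7: d1:6  d2:4  d3:4  d4:4  d5:8  d6:0  d7:2  d8:2  d9:0  d10:0 → peak 8
A@8: d1:6  d2:4  d3:4  d4:4  d5:8  d6:0  d7:0  d8:2  d9:2  d10:0 → peak 8
A@9: d1:6  d2:4  d3:4  d4:4  d5:8  d6:0  d7:0  d8:0  d9:2  d10:2 → peak 8
Best is A@6, peak 8.

8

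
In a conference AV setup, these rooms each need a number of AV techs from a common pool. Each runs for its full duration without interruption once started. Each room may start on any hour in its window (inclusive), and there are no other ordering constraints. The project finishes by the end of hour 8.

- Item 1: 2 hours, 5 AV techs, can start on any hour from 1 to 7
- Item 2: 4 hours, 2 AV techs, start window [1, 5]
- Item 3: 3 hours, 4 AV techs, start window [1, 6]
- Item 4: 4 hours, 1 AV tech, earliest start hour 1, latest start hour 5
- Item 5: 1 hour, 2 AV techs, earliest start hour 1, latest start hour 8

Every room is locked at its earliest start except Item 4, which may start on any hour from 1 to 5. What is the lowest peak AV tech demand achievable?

Item 4@1: h1:14  h2:12  h3:7  h4:3  h5:0  h6:0  h7:0  h8:0 → peak 14
Item 4@2: h1:13  h2:12  h3:7  h4:3  h5:1  h6:0  h7:0  h8:0 → peak 13
Item 4@3: h1:13  h2:11  h3:7  h4:3  h5:1  h6:1  h7:0  h8:0 → peak 13
Item 4@4: h1:13  h2:11  h3:6  h4:3  h5:1  h6:1  h7:1  h8:0 → peak 13
Item 4@5: h1:13  h2:11  h3:6  h4:2  h5:1  h6:1  h7:1  h8:1 → peak 13
Best is Item 4@2, peak 13.

13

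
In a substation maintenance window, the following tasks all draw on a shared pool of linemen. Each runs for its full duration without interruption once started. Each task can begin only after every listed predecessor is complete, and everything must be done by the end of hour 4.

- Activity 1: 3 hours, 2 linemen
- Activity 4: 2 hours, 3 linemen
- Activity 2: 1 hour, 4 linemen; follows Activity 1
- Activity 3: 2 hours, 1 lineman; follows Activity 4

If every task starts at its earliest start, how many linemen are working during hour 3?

At early start, hour 3 has: Activity 1, Activity 3.
Demand: 2 + 1 = 3.

3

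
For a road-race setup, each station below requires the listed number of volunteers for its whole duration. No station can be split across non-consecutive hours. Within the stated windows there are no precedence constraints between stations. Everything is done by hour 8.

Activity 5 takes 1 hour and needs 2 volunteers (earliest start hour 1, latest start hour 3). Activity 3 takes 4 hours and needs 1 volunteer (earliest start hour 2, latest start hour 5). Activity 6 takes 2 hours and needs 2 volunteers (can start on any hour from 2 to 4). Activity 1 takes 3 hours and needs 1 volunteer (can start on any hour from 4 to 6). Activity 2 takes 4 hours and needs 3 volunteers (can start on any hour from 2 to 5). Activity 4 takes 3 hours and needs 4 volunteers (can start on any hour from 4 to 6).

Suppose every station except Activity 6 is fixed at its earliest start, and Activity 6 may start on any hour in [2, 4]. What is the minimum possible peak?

Activity 6@2: h1:2  h2:6  h3:6  h4:9  h5:9  h6:5  h7:0  h8:0 → peak 9
Activity 6@3: h1:2  h2:4  h3:6  h4:11  h5:9  h6:5  h7:0  h8:0 → peak 11
Activity 6@4: h1:2  h2:4  h3:4  h4:11  h5:11  h6:5  h7:0  h8:0 → peak 11
Best is Activity 6@2, peak 9.

9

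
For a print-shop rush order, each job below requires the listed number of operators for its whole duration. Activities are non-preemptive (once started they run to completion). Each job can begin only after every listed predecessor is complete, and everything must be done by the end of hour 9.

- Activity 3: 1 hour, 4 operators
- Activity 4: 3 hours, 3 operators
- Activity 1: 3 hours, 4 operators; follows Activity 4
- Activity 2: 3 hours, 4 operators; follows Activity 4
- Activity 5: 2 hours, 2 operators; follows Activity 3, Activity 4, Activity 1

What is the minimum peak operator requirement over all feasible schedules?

7

Early-start (Activity 3@1, Activity 4@1, Activity 1@4, Activity 2@4, Activity 5@7) gives peak 8: h1:7  h2:3  h3:3  h4:8  h5:8  h6:8  h7:2  h8:2  h9:0.
Shift Activity 2→7.
Schedule Activity 3@1, Activity 4@1, Activity 1@4, Activity 2@7, Activity 5@7: h1:7  h2:3  h3:3  h4:4  h5:4  h6:4  h7:6  h8:6  h9:4 — peak 7.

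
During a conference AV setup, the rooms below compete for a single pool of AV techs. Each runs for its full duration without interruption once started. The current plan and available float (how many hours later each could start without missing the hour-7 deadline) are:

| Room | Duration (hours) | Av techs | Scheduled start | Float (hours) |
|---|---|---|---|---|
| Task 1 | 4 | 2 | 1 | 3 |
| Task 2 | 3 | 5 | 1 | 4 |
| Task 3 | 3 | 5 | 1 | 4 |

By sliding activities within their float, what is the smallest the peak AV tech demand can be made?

7

Early-start (Task 1@1, Task 2@1, Task 3@1) gives peak 12: h1:12  h2:12  h3:12  h4:2  h5:0  h6:0  h7:0.
Shift Task 3→4.
Schedule Task 1@1, Task 2@1, Task 3@4: h1:7  h2:7  h3:7  h4:7  h5:5  h6:5  h7:0 — peak 7.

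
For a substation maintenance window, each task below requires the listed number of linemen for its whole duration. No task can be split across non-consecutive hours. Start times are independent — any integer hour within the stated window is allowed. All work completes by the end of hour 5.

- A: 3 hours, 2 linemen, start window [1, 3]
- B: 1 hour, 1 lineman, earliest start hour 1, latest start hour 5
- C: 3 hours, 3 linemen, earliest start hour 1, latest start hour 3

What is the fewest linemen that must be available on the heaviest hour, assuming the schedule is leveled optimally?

5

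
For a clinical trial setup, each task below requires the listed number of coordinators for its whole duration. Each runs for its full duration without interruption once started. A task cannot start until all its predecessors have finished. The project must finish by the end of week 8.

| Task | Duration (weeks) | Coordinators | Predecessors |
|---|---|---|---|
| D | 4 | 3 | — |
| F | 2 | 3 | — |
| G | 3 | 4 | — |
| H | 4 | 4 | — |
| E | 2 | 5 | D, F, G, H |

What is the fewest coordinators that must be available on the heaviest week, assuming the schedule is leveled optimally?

Early-start (D@1, F@1, G@1, H@1, E@5) gives peak 14: w1:14  w2:14  w3:11  w4:7  w5:5  w6:5  w7:0  w8:0.
Shift H→3, E→7.
Schedule D@1, F@1, G@1, H@3, E@7: w1:10  w2:10  w3:11  w4:7  w5:4  w6:4  w7:5  w8:5 — peak 11.

11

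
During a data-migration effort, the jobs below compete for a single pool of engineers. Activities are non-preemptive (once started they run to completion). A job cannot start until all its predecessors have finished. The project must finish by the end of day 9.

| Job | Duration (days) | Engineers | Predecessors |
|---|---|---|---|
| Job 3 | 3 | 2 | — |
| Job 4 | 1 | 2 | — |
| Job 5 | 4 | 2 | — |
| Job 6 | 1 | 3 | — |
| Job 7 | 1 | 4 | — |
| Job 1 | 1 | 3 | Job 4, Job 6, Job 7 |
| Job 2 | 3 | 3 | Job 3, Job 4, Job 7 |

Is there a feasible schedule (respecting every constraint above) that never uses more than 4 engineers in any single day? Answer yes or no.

The minimum achievable peak is 5; 4 < 5, so no feasible schedule stays within the cap.

no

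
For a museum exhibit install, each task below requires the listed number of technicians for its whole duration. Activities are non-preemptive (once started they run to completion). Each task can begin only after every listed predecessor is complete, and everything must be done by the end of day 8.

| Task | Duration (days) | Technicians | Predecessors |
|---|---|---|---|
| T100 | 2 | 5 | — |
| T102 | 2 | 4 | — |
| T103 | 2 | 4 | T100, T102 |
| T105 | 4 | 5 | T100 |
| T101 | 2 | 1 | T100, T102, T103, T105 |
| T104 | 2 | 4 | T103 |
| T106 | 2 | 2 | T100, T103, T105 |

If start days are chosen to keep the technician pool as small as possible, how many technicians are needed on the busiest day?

Schedule T100@1, T102@1, T103@3, T105@3, T101@7, T104@5, T106@7: d1:9  d2:9  d3:9  d4:9  d5:9  d6:9  d7:3  d8:3 — peak 9.
No arrangement of the 10 feasible schedules does better.

9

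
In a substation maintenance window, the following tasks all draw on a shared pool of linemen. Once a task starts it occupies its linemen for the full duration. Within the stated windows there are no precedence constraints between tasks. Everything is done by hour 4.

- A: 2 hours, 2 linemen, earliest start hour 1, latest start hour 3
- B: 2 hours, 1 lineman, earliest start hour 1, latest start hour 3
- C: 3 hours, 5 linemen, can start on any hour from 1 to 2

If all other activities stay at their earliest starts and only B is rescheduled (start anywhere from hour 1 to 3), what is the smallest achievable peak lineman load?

B@1: h1:8  h2:8  h3:5  h4:0 → peak 8
B@2: h1:7  h2:8  h3:6  h4:0 → peak 8
B@3: h1:7  h2:7  h3:6  h4:1 → peak 7
Best is B@3, peak 7.

7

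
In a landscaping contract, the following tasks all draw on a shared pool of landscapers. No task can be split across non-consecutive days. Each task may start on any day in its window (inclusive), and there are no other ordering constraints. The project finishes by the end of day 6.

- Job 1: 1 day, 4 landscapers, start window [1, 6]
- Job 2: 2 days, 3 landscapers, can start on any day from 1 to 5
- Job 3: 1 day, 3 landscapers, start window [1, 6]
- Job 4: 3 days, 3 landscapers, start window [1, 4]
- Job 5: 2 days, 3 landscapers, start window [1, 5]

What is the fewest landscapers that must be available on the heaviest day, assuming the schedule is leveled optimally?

6

Early-start (Job 1@1, Job 2@1, Job 3@1, Job 4@1, Job 5@1) gives peak 16: d1:16  d2:9  d3:3  d4:0  d5:0  d6:0.
Shift Job 2→2, Job 3→2, Job 4→3, Job 5→4.
Schedule Job 1@1, Job 2@2, Job 3@2, Job 4@3, Job 5@4: d1:4  d2:6  d3:6  d4:6  d5:6  d6:0 — peak 6.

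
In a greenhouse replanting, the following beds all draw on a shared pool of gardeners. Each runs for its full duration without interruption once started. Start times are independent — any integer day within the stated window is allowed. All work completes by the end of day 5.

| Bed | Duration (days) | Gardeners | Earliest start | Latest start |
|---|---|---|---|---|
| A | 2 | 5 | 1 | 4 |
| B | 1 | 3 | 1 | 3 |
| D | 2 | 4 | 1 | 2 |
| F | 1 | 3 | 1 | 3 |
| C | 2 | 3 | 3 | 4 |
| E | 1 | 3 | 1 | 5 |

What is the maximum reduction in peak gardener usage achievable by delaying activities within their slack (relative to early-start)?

10

Early-start peak: d1:18  d2:9  d3:3  d4:3  d5:0 ⇒ 18.
Leveled (A@3, B@1, D@1, F@2, C@3, E@5): d1:7  d2:7  d3:8  d4:8  d5:3 ⇒ 8.
Reduction 18 − 8 = 10.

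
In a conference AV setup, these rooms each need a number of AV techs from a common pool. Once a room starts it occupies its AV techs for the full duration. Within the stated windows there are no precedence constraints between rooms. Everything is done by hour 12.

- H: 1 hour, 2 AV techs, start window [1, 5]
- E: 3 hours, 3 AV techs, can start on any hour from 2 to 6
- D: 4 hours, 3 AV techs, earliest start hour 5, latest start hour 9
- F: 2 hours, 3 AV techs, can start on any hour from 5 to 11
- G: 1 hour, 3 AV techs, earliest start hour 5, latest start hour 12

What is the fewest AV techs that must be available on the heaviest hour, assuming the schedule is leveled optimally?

Early-start (H@1, E@2, D@5, F@5, G@5) gives peak 9: h1:2  h2:3  h3:3  h4:3  h5:9  h6:6  h7:3  h8:3  h9:0  h10:0  h11:0  h12:0.
Shift F→9, G→11.
Schedule H@1, E@2, D@5, F@9, G@11: h1:2  h2:3  h3:3  h4:3  h5:3  h6:3  h7:3  h8:3  h9:3  h10:3  h11:3  h12:0 — peak 3.
Total AV tech-hours = 32 over 12 hours ⇒ peak ≥ ⌈32/12⌉ = 3, so 3 is optimal.

3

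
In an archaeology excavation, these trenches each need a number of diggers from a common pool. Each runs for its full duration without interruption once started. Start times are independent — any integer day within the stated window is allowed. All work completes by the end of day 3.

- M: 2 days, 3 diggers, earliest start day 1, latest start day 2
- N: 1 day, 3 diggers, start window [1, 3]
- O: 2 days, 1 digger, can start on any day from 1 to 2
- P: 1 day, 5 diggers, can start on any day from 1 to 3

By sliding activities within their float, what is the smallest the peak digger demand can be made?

Early-start (M@1, N@1, O@1, P@1) gives peak 12: d1:12  d2:4  d3:0.
Shift O→2, P→3.
Schedule M@1, N@1, O@2, P@3: d1:6  d2:4  d3:6 — peak 6.
Total digger-days = 16 over 3 days ⇒ peak ≥ ⌈16/3⌉ = 6, so 6 is optimal.

6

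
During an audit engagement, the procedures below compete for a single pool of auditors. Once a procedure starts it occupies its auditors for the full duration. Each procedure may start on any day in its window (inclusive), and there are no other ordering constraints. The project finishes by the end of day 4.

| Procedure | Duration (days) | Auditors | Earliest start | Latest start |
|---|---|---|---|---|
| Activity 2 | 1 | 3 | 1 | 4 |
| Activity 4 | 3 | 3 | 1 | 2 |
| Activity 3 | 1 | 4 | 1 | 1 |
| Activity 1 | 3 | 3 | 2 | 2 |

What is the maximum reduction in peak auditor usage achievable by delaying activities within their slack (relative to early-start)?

3

Early-start peak: d1:10  d2:6  d3:6  d4:3 ⇒ 10.
Leveled (Activity 2@1, Activity 4@2, Activity 3@1, Activity 1@2): d1:7  d2:6  d3:6  d4:6 ⇒ 7.
Reduction 10 − 7 = 3.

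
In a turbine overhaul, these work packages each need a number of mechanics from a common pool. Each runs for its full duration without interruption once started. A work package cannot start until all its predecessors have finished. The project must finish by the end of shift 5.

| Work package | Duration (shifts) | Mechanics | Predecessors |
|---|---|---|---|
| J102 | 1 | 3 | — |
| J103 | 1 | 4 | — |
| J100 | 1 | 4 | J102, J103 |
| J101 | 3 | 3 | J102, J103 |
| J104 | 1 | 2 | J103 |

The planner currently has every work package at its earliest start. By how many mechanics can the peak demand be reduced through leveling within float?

2

Early-start peak: s1:7  s2:9  s3:3  s4:3  s5:0 ⇒ 9.
Leveled (J102@1, J103@1, J100@2, J101@2, J104@3): s1:7  s2:7  s3:5  s4:3  s5:0 ⇒ 7.
Reduction 9 − 7 = 2.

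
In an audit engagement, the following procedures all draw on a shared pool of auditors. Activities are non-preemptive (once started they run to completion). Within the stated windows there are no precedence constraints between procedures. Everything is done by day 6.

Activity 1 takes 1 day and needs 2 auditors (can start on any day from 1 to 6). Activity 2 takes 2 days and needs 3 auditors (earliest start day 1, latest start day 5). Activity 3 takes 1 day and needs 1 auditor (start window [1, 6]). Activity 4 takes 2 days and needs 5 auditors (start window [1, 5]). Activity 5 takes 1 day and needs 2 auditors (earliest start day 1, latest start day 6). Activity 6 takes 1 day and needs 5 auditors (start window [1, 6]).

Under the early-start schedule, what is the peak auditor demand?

Early-start schedule: Activity 1@1, Activity 2@1, Activity 3@1, Activity 4@1, Activity 5@1, Activity 6@1.
Load per day: day 1: 18, day 2: 8, day 3: 0, day 4: 0, day 5: 0, day 6: 0.
Peak is 18.

18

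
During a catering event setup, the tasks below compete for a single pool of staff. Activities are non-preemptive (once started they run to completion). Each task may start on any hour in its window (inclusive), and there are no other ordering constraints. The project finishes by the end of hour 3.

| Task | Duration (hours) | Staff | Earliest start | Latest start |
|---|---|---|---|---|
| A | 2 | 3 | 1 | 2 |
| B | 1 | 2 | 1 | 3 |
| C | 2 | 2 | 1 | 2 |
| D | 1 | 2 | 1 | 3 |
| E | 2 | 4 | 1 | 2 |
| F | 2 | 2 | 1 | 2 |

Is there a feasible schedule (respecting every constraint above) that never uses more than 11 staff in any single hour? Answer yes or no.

yes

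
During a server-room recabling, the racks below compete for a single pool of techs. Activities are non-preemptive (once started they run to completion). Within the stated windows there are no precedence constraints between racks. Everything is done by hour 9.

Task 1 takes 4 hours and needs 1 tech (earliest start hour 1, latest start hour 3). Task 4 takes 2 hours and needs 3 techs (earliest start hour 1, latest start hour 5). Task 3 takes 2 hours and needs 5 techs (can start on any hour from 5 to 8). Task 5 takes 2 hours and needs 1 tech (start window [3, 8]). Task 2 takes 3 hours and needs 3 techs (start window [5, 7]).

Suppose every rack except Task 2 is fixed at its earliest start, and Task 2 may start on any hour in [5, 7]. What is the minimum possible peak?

5

Task 2@5: h1:4  h2:4  h3:2  h4:2  h5:8  h6:8  h7:3  h8:0  h9:0 → peak 8
Task 2@6: h1:4  h2:4  h3:2  h4:2  h5:5  h6:8  h7:3  h8:3  h9:0 → peak 8
Task 2@7: h1:4  h2:4  h3:2  h4:2  h5:5  h6:5  h7:3  h8:3  h9:3 → peak 5
Best is Task 2@7, peak 5.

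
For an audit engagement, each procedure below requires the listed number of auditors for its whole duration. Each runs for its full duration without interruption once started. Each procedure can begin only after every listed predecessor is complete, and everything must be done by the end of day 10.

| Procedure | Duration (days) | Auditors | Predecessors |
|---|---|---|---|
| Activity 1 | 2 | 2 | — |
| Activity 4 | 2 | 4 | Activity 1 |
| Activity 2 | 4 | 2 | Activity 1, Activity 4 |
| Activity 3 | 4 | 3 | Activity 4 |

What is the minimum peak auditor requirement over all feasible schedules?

5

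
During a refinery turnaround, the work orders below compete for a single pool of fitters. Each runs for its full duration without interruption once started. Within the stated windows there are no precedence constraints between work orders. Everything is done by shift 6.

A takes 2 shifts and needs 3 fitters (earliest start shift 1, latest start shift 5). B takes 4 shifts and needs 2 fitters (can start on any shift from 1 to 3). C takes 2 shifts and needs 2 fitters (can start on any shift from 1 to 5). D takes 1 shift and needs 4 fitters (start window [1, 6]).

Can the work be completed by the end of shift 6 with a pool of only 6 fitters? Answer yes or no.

yes

Schedule A@1, B@1, C@3, D@5: s1:5  s2:5  s3:4  s4:4  s5:4  s6:0 — peak 5 ≤ 6.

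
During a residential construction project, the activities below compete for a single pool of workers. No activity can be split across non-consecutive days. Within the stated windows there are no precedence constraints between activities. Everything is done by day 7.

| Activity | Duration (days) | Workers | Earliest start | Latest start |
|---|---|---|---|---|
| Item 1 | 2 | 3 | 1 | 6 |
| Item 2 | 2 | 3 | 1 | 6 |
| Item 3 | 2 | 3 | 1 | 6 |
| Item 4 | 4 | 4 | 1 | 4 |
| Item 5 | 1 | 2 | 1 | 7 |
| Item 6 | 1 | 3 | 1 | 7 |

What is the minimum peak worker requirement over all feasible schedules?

Early-start (Item 1@1, Item 2@1, Item 3@1, Item 4@1, Item 5@1, Item 6@1) gives peak 18: d1:18  d2:13  d3:4  d4:4  d5:0  d6:0  d7:0.
Shift Item 3→3, Item 4→3, Item 5→5, Item 6→6.
Schedule Item 1@1, Item 2@1, Item 3@3, Item 4@3, Item 5@5, Item 6@6: d1:6  d2:6  d3:7  d4:7  d5:6  d6:7  d7:0 — peak 7.

7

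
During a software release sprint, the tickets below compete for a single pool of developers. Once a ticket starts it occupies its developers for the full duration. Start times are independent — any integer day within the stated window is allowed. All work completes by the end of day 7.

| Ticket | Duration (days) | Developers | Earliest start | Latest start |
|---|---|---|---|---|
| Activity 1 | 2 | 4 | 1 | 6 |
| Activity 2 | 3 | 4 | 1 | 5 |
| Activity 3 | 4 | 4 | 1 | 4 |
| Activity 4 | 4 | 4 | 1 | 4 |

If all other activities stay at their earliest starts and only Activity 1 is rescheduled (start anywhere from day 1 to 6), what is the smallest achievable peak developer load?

Activity 1@1: d1:16  d2:16  d3:12  d4:8  d5:0  d6:0  d7:0 → peak 16
Activity 1@2: d1:12  d2:16  d3:16  d4:8  d5:0  d6:0  d7:0 → peak 16
Activity 1@3: d1:12  d2:12  d3:16  d4:12  d5:0  d6:0  d7:0 → peak 16
Activity 1@4: d1:12  d2:12  d3:12  d4:12  d5:4  d6:0  d7:0 → peak 12
Activity 1@5: d1:12  d2:12  d3:12  d4:8  d5:4  d6:4  d7:0 → peak 12
Activity 1@6: d1:12  d2:12  d3:12  d4:8  d5:0  d6:4  d7:4 → peak 12
Best is Activity 1@4, peak 12.

12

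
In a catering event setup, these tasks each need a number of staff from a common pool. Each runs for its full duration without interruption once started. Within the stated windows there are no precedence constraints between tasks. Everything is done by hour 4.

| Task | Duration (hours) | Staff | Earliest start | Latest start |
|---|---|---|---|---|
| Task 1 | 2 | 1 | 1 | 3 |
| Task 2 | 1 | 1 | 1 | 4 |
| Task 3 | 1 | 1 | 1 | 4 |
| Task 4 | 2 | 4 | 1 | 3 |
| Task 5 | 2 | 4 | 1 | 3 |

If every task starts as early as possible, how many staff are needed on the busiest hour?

11

Early-start schedule: Task 1@1, Task 2@1, Task 3@1, Task 4@1, Task 5@1.
Load per hour: hour 1: 11, hour 2: 9, hour 3: 0, hour 4: 0.
Peak is 11.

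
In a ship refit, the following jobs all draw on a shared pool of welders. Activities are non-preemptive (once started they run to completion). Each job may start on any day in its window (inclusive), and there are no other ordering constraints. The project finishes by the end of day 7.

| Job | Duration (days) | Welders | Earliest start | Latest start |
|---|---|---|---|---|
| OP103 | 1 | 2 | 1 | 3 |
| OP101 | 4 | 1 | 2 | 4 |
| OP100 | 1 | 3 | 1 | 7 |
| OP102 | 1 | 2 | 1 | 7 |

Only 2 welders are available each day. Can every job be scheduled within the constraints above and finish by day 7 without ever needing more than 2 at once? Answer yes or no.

no

The minimum achievable peak is 3; 2 < 3, so no feasible schedule stays within the cap.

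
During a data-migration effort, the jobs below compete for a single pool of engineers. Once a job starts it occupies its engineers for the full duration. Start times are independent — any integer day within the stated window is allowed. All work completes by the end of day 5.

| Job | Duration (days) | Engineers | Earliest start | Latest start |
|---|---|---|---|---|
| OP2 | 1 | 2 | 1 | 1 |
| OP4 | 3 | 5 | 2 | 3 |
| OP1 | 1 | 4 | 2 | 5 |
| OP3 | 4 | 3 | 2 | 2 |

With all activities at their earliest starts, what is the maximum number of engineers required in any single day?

Early-start schedule: OP2@1, OP4@2, OP1@2, OP3@2.
Load per day: day 1: 2, day 2: 12, day 3: 8, day 4: 8, day 5: 3.
Peak is 12.

12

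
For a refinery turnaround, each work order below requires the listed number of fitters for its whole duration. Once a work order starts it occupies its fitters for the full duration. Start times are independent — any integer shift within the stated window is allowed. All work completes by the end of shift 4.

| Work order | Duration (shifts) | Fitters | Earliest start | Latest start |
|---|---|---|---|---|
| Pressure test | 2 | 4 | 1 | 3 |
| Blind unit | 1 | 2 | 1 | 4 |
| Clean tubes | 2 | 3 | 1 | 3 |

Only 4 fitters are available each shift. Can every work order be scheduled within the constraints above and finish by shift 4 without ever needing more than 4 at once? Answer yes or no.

no

The minimum achievable peak is 5; 4 < 5, so no feasible schedule stays within the cap.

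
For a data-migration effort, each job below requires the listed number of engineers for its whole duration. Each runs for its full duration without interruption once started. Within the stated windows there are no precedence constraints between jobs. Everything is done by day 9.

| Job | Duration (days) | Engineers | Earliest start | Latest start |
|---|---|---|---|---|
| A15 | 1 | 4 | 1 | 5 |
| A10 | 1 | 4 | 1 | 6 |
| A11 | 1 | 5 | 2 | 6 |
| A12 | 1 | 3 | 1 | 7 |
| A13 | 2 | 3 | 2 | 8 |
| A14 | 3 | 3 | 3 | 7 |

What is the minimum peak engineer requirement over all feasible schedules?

Early-start (A15@1, A10@1, A11@2, A12@1, A13@2, A14@3) gives peak 11: d1:11  d2:8  d3:6  d4:3  d5:3  d6:0  d7:0  d8:0  d9:0.
Shift A10→2, A11→3, A12→4, A13→5, A14→7.
Schedule A15@1, A10@2, A11@3, A12@4, A13@5, A14@7: d1:4  d2:4  d3:5  d4:3  d5:3  d6:3  d7:3  d8:3  d9:3 — peak 5.

5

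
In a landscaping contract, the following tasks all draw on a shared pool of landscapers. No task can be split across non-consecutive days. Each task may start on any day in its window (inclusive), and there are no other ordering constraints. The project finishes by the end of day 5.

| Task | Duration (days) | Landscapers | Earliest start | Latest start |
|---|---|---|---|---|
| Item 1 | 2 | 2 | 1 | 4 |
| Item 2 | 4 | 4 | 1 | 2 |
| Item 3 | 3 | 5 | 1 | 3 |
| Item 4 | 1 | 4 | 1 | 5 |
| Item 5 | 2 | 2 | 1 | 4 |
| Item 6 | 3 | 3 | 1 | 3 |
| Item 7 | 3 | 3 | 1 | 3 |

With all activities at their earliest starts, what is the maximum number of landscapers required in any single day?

Early-start schedule: Item 1@1, Item 2@1, Item 3@1, Item 4@1, Item 5@1, Item 6@1, Item 7@1.
Load per day: day 1: 23, day 2: 19, day 3: 15, day 4: 4, day 5: 0.
Peak is 23.

23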